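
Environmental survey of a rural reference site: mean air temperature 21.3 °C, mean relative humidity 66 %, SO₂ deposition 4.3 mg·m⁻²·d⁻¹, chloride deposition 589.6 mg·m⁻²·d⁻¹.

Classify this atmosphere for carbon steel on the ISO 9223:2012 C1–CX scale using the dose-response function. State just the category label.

C5

carbon steel: temperature factor f = -0.054·(11.3) = -0.6102
  SO₂ term: 1.77·4.3^0.52·exp(0.02·66-0.6102) = 7.685
  Sd branch = 0.102·Sd^0.62·e^(0.033·RH+0.04·T) = 110.2 μm/a
  r_corr = 7.685 + 110.2 = 117.9 μm/a
Category bounds: 80…200 μm/a bracket r_corr ⇒ C5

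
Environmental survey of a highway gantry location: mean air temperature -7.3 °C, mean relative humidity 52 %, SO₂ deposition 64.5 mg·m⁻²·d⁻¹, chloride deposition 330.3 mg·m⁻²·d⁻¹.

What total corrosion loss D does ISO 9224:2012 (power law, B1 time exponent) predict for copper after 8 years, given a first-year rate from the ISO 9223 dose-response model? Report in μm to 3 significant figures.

D(8) = 1.05 μm

copper: T≤10 °C ⇒ hinge +0.126·(-7.3−10) = -2.1798
  Pd branch = 0.0053·Pd^0.26·e^(0.059·RH+f) = 0.03806 μm/a
  Cl⁻ term: 0.01025·330.3^0.27·exp(0.036·52+0.049·-7.3) = 0.2231
  r_corr = 0.03806 + 0.2231 = 0.2612 μm/a
Power-law: D(8) = r_corr · 8^0.667
  D(8) = 0.2612 × 8^0.667 = 0.2612 × 4.003 = 1.045 μm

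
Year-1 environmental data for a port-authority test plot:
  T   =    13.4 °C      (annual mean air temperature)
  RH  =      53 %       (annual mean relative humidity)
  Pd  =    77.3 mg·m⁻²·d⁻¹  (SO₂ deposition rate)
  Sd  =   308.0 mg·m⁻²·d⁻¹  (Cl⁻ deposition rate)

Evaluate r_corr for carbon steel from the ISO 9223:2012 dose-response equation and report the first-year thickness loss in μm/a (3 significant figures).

carbon steel: T>10 °C ⇒ hinge -0.054·(13.4−10) = -0.1836
  Pd branch = 1.77·Pd^0.52·e^(0.02·RH+f) = 40.78 μm/a
  Sd branch = 0.102·Sd^0.62·e^(0.033·RH+0.04·T) = 34.98 μm/a
  r_corr = 40.78 + 34.98 = 75.76 μm/a

r_corr = 75.8 μm/a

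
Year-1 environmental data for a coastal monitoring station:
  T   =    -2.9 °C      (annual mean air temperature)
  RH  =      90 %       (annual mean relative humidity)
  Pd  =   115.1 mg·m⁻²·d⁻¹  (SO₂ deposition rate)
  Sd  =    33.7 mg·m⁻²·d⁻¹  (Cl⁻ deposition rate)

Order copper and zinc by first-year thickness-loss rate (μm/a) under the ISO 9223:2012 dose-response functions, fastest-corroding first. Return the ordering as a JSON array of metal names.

copper: T≤10 °C ⇒ hinge +0.126·(-2.9−10) = -1.6254
  SO₂ term: 0.0053·115.1^0.26·exp(0.059·90-1.6254) = 0.725
  Sd branch = 0.01025·Sd^0.27·e^(0.036·RH+0.049·T) = 0.5869 μm/a
  r_corr = 0.725 + 0.5869 = 1.312 μm/a
zinc: temperature factor f = +0.038·(-12.9) = -0.4902
  Pd branch = 0.0129·Pd^0.44·e^(0.046·RH+f) = 4.005 μm/a
  Cl⁻ term: 0.0175·33.7^0.57·exp(0.008·90+0.085·-2.9) = 0.2087
  sum: 4.005 + 0.2087 → r_corr = 4.213 μm/a
Ordering by μm/a: zinc (4.21) > copper (1.31)

["zinc", "copper"]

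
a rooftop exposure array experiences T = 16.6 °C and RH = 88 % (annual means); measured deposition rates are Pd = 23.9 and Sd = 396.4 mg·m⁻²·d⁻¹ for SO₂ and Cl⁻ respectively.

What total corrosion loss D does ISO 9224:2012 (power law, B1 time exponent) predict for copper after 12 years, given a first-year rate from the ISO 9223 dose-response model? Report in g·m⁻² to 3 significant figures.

copper: T>10 °C ⇒ hinge -0.080·(16.6−10) = -0.5280
  Pd branch = 0.0053·Pd^0.26·e^(0.059·RH+f) = 1.283 μm/a
  Sd branch = 0.01025·Sd^0.27·e^(0.036·RH+0.049·T) = 2.763 μm/a
  r_corr = 1.283 + 2.763 = 4.046 μm/a
Long-term exponent b (ISO 9224 Table 2, B1) = 0.667
  D(12) = 4.046 × 12^0.667 = 4.046 × 5.246 = 21.22 μm
  Mass loss = 21.22 μm × 8.96 g/cm³ = 190.2 g·m⁻²

D(12) = 190 g·m⁻²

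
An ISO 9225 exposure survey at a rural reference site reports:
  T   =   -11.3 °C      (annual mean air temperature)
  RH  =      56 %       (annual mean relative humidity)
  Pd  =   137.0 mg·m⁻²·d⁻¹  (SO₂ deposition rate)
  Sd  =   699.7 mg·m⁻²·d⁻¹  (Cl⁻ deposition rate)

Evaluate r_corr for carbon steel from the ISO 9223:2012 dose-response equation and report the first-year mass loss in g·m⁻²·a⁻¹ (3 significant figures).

carbon steel: f(T) = +0.150·(T−10) [T≤10 °C] = -3.1950
  SO₂ term: 1.77·137.0^0.52·exp(0.02·56-3.1950) = 2.87
  Sd branch = 0.102·Sd^0.62·e^(0.033·RH+0.04·T) = 23.92 μm/a
  sum: 2.87 + 23.92 → r_corr = 26.79 μm/a
Convert to mass loss: 26.79 μm/a × 7.85 g/cm³ = 210.3 g·m⁻²·a⁻¹

r_corr = 210 g·m⁻²·a⁻¹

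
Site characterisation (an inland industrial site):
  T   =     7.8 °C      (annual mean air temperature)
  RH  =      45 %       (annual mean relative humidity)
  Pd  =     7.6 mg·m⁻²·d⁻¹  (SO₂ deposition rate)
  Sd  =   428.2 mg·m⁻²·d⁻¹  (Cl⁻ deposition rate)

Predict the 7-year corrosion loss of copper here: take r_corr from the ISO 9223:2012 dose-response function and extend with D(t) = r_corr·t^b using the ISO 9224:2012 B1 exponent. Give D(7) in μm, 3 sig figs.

copper: T≤10 °C ⇒ hinge +0.126·(7.8−10) = -0.2772
  Pd branch = 0.0053·Pd^0.26·e^(0.059·RH+f) = 0.09682 μm/a
  Cl⁻ term: 0.01025·428.2^0.27·exp(0.036·45+0.049·7.8) = 0.3898
  r_corr = 0.09682 + 0.3898 = 0.4866 μm/a
Long-term exponent b (ISO 9224 Table 2, B1) = 0.667
  D(7) = 0.4866 × 7^0.667 = 0.4866 × 3.662 = 1.782 μm

D(7) = 1.78 μm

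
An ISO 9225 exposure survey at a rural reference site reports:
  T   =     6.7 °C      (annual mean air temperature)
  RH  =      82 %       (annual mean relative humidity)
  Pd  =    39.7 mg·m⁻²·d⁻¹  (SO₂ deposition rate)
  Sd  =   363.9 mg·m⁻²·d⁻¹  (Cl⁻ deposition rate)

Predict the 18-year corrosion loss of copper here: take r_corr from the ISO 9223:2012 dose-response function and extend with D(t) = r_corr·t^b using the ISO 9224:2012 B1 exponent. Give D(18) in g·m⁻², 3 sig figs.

copper: f(T) = +0.126·(T−10) [T≤10 °C] = -0.4158
  sulphur-dioxide contribution → 1.149 μm/a
  chloride contribution → 1.339 μm/a
  total first-year rate 2.489 μm/a
ISO 9224: D(t) = r_corr · t^b with b = 0.667 (copper, B1)
  D(18) = 2.489 × 18^0.667 = 2.489 × 6.875 = 17.11 μm
  Mass loss = 17.11 μm × 8.96 g/cm³ = 153.3 g·m⁻²

D(18) = 153 g·m⁻²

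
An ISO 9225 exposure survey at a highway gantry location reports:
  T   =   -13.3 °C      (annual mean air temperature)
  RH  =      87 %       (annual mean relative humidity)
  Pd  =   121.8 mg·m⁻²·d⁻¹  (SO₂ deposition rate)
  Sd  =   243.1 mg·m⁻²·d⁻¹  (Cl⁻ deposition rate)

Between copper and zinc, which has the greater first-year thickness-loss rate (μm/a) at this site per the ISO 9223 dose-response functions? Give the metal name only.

zinc

copper: f(T) = +0.126·(T−10) [T≤10 °C] = -2.9358
  sulphur-dioxide contribution → 0.1663 μm/a
  chloride contribution → 0.5396 μm/a
  ⇒ r_corr(copper) = 0.7058 μm/a
zinc: T≤10 °C ⇒ hinge +0.038·(-13.3−10) = -0.8854
  sulphur-dioxide contribution → 2.409 μm/a
  chloride contribution → 0.2596 μm/a
  ⇒ r_corr(zinc) = 2.668 μm/a
Ordering by μm/a: zinc (2.67) > copper (0.706)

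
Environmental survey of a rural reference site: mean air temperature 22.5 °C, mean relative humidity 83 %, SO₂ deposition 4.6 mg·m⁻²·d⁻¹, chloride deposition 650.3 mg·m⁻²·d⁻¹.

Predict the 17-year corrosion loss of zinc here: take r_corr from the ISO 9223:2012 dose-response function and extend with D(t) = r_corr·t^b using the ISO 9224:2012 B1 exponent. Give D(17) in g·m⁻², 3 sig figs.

zinc: T>10 °C ⇒ hinge -0.071·(22.5−10) = -0.8875
  sulphur-dioxide contribution → 0.473 μm/a
  chloride contribution → 9.236 μm/a
  ⇒ r_corr(zinc) = 9.709 μm/a
Power-law: D(17) = r_corr · 17^0.813
  D(17) = 9.709 × 17^0.813 = 9.709 × 10.01 = 97.17 μm
  Mass loss = 97.17 μm × 7.14 g/cm³ = 693.8 g·m⁻²

D(17) = 694 g·m⁻²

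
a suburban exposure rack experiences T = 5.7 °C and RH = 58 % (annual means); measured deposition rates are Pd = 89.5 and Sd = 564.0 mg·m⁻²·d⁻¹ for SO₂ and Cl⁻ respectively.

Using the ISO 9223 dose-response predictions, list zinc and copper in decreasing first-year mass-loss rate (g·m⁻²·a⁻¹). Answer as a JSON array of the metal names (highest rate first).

zinc: f(T) = +0.038·(T−10) [T≤10 °C] = -0.1634
  sulphur-dioxide contribution → 1.141 μm/a
  chloride contribution → 1.672 μm/a
  ⇒ r_corr(zinc) = 2.812 μm/a
  mass loss = 2.812 μm/a × 7.14 g/cm³ = 20.08 g·m⁻²·a⁻¹
copper: temperature factor f = +0.126·(-4.3) = -0.5418
  sulphur-dioxide contribution → 0.3038 μm/a
  chloride contribution → 0.6049 μm/a
  ⇒ r_corr(copper) = 0.9087 μm/a
  mass loss = 0.9087 μm/a × 8.96 g/cm³ = 8.142 g·m⁻²·a⁻¹
Ordering by g·m⁻²·a⁻¹: zinc (20.1) > copper (8.14)

["zinc", "copper"]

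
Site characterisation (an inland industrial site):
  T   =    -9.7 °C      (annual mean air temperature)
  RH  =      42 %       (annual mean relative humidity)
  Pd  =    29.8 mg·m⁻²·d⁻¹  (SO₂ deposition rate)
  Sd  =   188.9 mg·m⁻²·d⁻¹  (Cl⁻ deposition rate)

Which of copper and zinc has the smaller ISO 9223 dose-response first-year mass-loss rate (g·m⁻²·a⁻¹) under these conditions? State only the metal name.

copper: f(T) = +0.126·(T−10) [T≤10 °C] = -2.4822
  sulphur-dioxide contribution → 0.01276 μm/a
  chloride contribution → 0.119 μm/a
  total first-year rate 0.1318 μm/a
  mass loss = 0.1318 μm/a × 8.96 g/cm³ = 1.181 g·m⁻²·a⁻¹
zinc: T≤10 °C ⇒ hinge +0.038·(-9.7−10) = -0.7486
  sulphur-dioxide contribution → 0.1876 μm/a
  chloride contribution → 0.213 μm/a
  ⇒ r_corr(zinc) = 0.4006 μm/a
  mass loss = 0.4006 μm/a × 7.14 g/cm³ = 2.86 g·m⁻²·a⁻¹
Ordering by g·m⁻²·a⁻¹: zinc (2.86) > copper (1.18)

copper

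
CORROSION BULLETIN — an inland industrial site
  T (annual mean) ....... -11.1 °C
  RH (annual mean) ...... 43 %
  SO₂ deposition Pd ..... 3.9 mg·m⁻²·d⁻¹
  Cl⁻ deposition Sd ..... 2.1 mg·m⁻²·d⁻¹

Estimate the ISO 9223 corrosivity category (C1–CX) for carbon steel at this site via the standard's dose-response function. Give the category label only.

C1

carbon steel: temperature factor f = +0.150·(-21.1) = -3.1650
  sulphur-dioxide contribution → 0.3583 μm/a
  chloride contribution → 0.4284 μm/a
  total first-year rate 0.7867 μm/a
Category bounds: 0…1.3 μm/a bracket r_corr ⇒ C1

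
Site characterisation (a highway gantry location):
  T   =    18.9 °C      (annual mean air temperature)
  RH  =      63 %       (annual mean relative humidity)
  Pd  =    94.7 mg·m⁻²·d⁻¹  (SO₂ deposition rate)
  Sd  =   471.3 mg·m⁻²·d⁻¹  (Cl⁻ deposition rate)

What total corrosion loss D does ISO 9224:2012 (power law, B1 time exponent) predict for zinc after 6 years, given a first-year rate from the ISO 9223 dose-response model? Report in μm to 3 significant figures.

zinc: temperature factor f = -0.071·(8.9) = -0.6319
  SO₂ term: 0.0129·94.7^0.44·exp(0.046·63-0.6319) = 0.9212
  Sd branch = 0.0175·Sd^0.57·e^(0.008·RH+0.085·T) = 4.824 μm/a
  r_corr = 0.9212 + 4.824 = 5.745 μm/a
Long-term exponent b (ISO 9224 Table 2, B1) = 0.813
  D(6) = 5.745 × 6^0.813 = 5.745 × 4.292 = 24.66 μm

D(6) = 24.7 μm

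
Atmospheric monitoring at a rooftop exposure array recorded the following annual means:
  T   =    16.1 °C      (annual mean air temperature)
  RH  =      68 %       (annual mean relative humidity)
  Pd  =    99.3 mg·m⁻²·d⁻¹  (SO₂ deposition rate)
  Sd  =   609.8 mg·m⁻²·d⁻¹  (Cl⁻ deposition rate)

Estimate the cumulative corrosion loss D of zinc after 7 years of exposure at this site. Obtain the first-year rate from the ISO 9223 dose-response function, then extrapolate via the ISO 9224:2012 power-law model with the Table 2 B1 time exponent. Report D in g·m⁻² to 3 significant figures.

zinc: T>10 °C ⇒ hinge -0.071·(16.1−10) = -0.4331
  sulphur-dioxide contribution → 1.444 μm/a
  chloride contribution → 4.583 μm/a
  ⇒ r_corr(zinc) = 6.028 μm/a
Long-term exponent b (ISO 9224 Table 2, B1) = 0.813
  D(7) = 6.028 × 7^0.813 = 6.028 × 4.865 = 29.32 μm
  Mass loss = 29.32 μm × 7.14 g/cm³ = 209.4 g·m⁻²

D(7) = 209 g·m⁻²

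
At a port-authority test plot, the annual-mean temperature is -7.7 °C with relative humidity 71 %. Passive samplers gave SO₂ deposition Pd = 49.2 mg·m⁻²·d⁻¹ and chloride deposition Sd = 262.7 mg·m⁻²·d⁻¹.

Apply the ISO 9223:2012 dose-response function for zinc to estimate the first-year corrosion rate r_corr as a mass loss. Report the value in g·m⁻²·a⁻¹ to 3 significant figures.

r_corr = 9.58 g·m⁻²·a⁻¹

zinc: T≤10 °C ⇒ hinge +0.038·(-7.7−10) = -0.6726
  sulphur-dioxide contribution → 0.958 μm/a
  chloride contribution → 0.3842 μm/a
  ⇒ r_corr(zinc) = 1.342 μm/a
Convert to mass loss: 1.342 μm/a × 7.14 g/cm³ = 9.583 g·m⁻²·a⁻¹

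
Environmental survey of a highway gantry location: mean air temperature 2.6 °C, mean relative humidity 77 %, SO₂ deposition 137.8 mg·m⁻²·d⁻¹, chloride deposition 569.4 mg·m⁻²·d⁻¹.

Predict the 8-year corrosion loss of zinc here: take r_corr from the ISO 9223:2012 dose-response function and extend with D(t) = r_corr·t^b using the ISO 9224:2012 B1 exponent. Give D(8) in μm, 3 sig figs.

zinc: T≤10 °C ⇒ hinge +0.038·(2.6−10) = -0.2812
  SO₂ term: 0.0129·137.8^0.44·exp(0.046·77-0.2812) = 2.938
  Sd branch = 0.0175·Sd^0.57·e^(0.008·RH+0.085·T) = 1.504 μm/a
  sum: 2.938 + 1.504 → r_corr = 4.441 μm/a
Power-law: D(8) = r_corr · 8^0.813
  D(8) = 4.441 × 8^0.813 = 4.441 × 5.423 = 24.08 μm

D(8) = 24.1 μm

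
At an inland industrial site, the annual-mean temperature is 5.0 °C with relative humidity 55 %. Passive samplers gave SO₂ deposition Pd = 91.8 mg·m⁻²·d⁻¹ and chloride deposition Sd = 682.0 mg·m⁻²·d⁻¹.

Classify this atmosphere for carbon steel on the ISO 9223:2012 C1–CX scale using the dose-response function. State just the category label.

carbon steel: f(T) = +0.150·(T−10) [T≤10 °C] = -0.7500
  SO₂ term: 1.77·91.8^0.52·exp(0.02·55-0.7500) = 26.34
  Cl⁻ term: 0.102·682.0^0.62·exp(0.033·55+0.04·5.0) = 43.72
  r_corr = 26.34 + 43.72 = 70.06 μm/a
ISO 9223 Table 2 (carbon steel): 50 < 70.1 ≤ 80 μm/a ⇒ C4

C4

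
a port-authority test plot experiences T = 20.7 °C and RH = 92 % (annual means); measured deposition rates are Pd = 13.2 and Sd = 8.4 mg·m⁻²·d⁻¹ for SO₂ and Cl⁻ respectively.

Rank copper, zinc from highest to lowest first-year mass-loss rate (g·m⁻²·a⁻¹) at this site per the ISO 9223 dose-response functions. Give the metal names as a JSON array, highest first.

["copper", "zinc"]

copper: f(T) = -0.080·(T−10) [T>10 °C] = -0.8560
  Pd branch = 0.0053·Pd^0.26·e^(0.059·RH+f) = 1.003 μm/a
  Sd branch = 0.01025·Sd^0.27·e^(0.036·RH+0.049·T) = 1.378 μm/a
  sum: 1.003 + 1.378 → r_corr = 2.381 μm/a
  mass loss = 2.381 μm/a × 8.96 g/cm³ = 21.33 g·m⁻²·a⁻¹
zinc: temperature factor f = -0.071·(10.7) = -0.7597
  SO₂ term: 0.0129·13.2^0.44·exp(0.046·92-0.7597) = 1.293
  Sd branch = 0.0175·Sd^0.57·e^(0.008·RH+0.085·T) = 0.7139 μm/a
  sum: 1.293 + 0.7139 → r_corr = 2.007 μm/a
  mass loss = 2.007 μm/a × 7.14 g/cm³ = 14.33 g·m⁻²·a⁻¹
Ordering by g·m⁻²·a⁻¹: copper (21.3) > zinc (14.3)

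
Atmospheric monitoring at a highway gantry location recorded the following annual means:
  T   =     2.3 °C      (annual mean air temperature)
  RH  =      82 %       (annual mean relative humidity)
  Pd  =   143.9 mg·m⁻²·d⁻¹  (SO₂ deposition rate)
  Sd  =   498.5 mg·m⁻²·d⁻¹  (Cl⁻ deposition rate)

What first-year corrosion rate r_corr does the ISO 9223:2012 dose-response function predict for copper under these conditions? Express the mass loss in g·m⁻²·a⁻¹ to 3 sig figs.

copper: temperature factor f = +0.126·(-7.7) = -0.9702
  sulphur-dioxide contribution → 0.9229 μm/a
  chloride contribution → 1.175 μm/a
  ⇒ r_corr(copper) = 2.098 μm/a
Convert to mass loss: 2.098 μm/a × 8.96 g/cm³ = 18.8 g·m⁻²·a⁻¹

r_corr = 18.8 g·m⁻²·a⁻¹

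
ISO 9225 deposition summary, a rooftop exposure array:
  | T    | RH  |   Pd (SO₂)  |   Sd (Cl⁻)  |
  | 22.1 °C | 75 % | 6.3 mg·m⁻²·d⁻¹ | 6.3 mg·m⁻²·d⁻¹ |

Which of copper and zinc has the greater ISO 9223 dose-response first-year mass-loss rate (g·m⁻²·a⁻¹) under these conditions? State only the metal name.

copper

copper: T>10 °C ⇒ hinge -0.080·(22.1−10) = -0.9680
  SO₂ term: 0.0053·6.3^0.26·exp(0.059·75-0.9680) = 0.2713
  Sd branch = 0.01025·Sd^0.27·e^(0.036·RH+0.049·T) = 0.7404 μm/a
  sum: 0.2713 + 0.7404 → r_corr = 1.012 μm/a
  mass loss = 1.012 μm/a × 8.96 g/cm³ = 9.064 g·m⁻²·a⁻¹
zinc: T>10 °C ⇒ hinge -0.071·(22.1−10) = -0.8591
  Pd branch = 0.0129·Pd^0.44·e^(0.046·RH+f) = 0.3868 μm/a
  Cl⁻ term: 0.0175·6.3^0.57·exp(0.008·75+0.085·22.1) = 0.5957
  sum: 0.3868 + 0.5957 → r_corr = 0.9826 μm/a
  mass loss = 0.9826 μm/a × 7.14 g/cm³ = 7.016 g·m⁻²·a⁻¹
Ordering by g·m⁻²·a⁻¹: copper (9.06) > zinc (7.02)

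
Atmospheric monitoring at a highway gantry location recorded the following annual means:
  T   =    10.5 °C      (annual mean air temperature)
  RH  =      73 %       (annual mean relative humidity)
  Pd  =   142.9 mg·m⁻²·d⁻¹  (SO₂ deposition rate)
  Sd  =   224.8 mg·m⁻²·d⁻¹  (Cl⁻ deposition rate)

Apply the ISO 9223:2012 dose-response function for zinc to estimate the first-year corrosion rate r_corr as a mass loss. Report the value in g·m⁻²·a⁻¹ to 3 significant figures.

zinc: T>10 °C ⇒ hinge -0.071·(10.5−10) = -0.0355
  Pd branch = 0.0129·Pd^0.44·e^(0.046·RH+f) = 3.175 μm/a
  Sd branch = 0.0175·Sd^0.57·e^(0.008·RH+0.085·T) = 1.678 μm/a
  r_corr = 3.175 + 1.678 = 4.853 μm/a
Convert to mass loss: 4.853 μm/a × 7.14 g/cm³ = 34.65 g·m⁻²·a⁻¹

r_corr = 34.7 g·m⁻²·a⁻¹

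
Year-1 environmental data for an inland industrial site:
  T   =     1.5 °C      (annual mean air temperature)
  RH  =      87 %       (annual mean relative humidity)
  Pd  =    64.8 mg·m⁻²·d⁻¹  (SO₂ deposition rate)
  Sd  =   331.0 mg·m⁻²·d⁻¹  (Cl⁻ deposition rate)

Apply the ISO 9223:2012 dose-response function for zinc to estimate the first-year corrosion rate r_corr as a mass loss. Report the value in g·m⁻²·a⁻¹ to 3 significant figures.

r_corr = 30.6 g·m⁻²·a⁻¹

zinc: T≤10 °C ⇒ hinge +0.038·(1.5−10) = -0.3230
  Pd branch = 0.0129·Pd^0.44·e^(0.046·RH+f) = 3.202 μm/a
  Sd branch = 0.0175·Sd^0.57·e^(0.008·RH+0.085·T) = 1.089 μm/a
  sum: 3.202 + 1.089 → r_corr = 4.291 μm/a
Convert to mass loss: 4.291 μm/a × 7.14 g/cm³ = 30.64 g·m⁻²·a⁻¹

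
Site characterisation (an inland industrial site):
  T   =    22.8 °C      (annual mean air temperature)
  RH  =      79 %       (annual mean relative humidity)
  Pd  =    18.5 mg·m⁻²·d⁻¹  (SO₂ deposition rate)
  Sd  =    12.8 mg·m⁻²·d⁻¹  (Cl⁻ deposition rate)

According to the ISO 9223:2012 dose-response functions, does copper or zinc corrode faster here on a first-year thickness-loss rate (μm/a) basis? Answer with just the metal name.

copper: T>10 °C ⇒ hinge -0.080·(22.8−10) = -1.0240
  SO₂ term: 0.0053·18.5^0.26·exp(0.059·79-1.0240) = 0.4298
  Sd branch = 0.01025·Sd^0.27·e^(0.036·RH+0.049·T) = 1.072 μm/a
  r_corr = 0.4298 + 1.072 = 1.501 μm/a
zinc: temperature factor f = -0.071·(12.8) = -0.9088
  Pd branch = 0.0129·Pd^0.44·e^(0.046·RH+f) = 0.7107 μm/a
  Cl⁻ term: 0.0175·12.8^0.57·exp(0.008·79+0.085·22.8) = 0.9779
  sum: 0.7107 + 0.9779 → r_corr = 1.689 μm/a
Ordering by μm/a: zinc (1.69) > copper (1.5)

zinc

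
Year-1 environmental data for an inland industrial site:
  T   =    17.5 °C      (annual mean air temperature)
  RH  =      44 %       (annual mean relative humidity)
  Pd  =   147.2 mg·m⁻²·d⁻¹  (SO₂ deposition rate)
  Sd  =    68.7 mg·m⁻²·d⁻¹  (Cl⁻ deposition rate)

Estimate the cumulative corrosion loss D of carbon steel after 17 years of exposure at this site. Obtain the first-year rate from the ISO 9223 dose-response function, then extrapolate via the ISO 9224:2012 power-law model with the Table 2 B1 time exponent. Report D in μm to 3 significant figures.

D(17) = 221 μm

carbon steel: f(T) = -0.054·(T−10) [T>10 °C] = -0.4050
  SO₂ term: 1.77·147.2^0.52·exp(0.02·44-0.4050) = 38.16
  Sd branch = 0.102·Sd^0.62·e^(0.033·RH+0.04·T) = 12.08 μm/a
  sum: 38.16 + 12.08 → r_corr = 50.24 μm/a
Power-law: D(17) = r_corr · 17^0.523
  D(17) = 50.24 × 17^0.523 = 50.24 × 4.401 = 221.1 μm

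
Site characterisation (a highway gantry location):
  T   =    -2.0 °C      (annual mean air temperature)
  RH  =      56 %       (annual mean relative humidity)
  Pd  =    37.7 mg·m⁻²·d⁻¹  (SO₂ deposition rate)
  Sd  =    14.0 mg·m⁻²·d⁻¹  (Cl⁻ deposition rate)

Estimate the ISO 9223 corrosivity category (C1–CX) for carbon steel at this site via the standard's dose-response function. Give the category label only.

C2

carbon steel: f(T) = +0.150·(T−10) [T≤10 °C] = -1.8000
  Pd branch = 1.77·Pd^0.52·e^(0.02·RH+f) = 5.92 μm/a
  Cl⁻ term: 0.102·14.0^0.62·exp(0.033·56+0.04·-2.0) = 3.069
  r_corr = 5.92 + 3.069 = 8.99 μm/a
Category bounds: 1.3…25 μm/a bracket r_corr ⇒ C2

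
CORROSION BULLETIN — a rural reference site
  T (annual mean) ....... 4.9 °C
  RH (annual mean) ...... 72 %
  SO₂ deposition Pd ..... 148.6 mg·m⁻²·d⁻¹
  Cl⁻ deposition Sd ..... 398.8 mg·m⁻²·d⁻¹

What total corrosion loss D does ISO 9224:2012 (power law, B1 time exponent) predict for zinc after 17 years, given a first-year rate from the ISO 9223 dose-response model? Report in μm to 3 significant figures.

zinc: f(T) = +0.038·(T−10) [T≤10 °C] = -0.1938
  sulphur-dioxide contribution → 2.633 μm/a
  chloride contribution → 1.434 μm/a
  ⇒ r_corr(zinc) = 4.067 μm/a
Long-term exponent b (ISO 9224 Table 2, B1) = 0.813
  D(17) = 4.067 × 17^0.813 = 4.067 × 10.01 = 40.7 μm

D(17) = 40.7 μm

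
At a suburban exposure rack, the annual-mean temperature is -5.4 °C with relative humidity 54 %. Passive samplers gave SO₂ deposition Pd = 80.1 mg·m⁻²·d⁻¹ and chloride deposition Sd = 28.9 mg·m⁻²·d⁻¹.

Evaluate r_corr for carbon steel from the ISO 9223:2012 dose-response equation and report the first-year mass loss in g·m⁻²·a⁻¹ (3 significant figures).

r_corr = 70.5 g·m⁻²·a⁻¹

carbon steel: f(T) = +0.150·(T−10) [T≤10 °C] = -2.3100
  SO₂ term: 1.77·80.1^0.52·exp(0.02·54-2.3100) = 5.055
  Cl⁻ term: 0.102·28.9^0.62·exp(0.033·54+0.04·-5.4) = 3.931
  sum: 5.055 + 3.931 → r_corr = 8.985 μm/a
Convert to mass loss: 8.985 μm/a × 7.85 g/cm³ = 70.53 g·m⁻²·a⁻¹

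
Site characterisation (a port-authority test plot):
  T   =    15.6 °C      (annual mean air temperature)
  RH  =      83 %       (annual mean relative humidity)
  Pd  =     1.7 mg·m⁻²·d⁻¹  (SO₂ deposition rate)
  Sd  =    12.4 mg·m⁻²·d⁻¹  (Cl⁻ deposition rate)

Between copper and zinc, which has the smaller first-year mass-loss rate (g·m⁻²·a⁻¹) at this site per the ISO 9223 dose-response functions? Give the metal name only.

copper: f(T) = -0.080·(T−10) [T>10 °C] = -0.4480
  SO₂ term: 0.0053·1.7^0.26·exp(0.059·83-0.4480) = 0.5204
  Sd branch = 0.01025·Sd^0.27·e^(0.036·RH+0.049·T) = 0.8622 μm/a
  r_corr = 0.5204 + 0.8622 = 1.383 μm/a
  mass loss = 1.383 μm/a × 8.96 g/cm³ = 12.39 g·m⁻²·a⁻¹
zinc: T>10 °C ⇒ hinge -0.071·(15.6−10) = -0.3976
  SO₂ term: 0.0129·1.7^0.44·exp(0.046·83-0.3976) = 0.4983
  Sd branch = 0.0175·Sd^0.57·e^(0.008·RH+0.085·T) = 0.5377 μm/a
  r_corr = 0.4983 + 0.5377 = 1.036 μm/a
  mass loss = 1.036 μm/a × 7.14 g/cm³ = 7.397 g·m⁻²·a⁻¹
Ordering by g·m⁻²·a⁻¹: copper (12.4) > zinc (7.4)

zinc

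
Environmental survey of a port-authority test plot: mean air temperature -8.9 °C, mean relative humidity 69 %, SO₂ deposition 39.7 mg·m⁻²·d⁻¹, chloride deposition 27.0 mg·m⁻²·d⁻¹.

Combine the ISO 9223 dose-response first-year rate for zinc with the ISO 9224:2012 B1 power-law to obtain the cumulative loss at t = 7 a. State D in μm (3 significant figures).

D(7) = 4.15 μm

zinc: f(T) = +0.038·(T−10) [T≤10 °C] = -0.7182
  Pd branch = 0.0129·Pd^0.44·e^(0.046·RH+f) = 0.7596 μm/a
  Sd branch = 0.0175·Sd^0.57·e^(0.008·RH+0.085·T) = 0.09335 μm/a
  r_corr = 0.7596 + 0.09335 = 0.853 μm/a
Long-term exponent b (ISO 9224 Table 2, B1) = 0.813
  D(7) = 0.853 × 7^0.813 = 0.853 × 4.865 = 4.15 μm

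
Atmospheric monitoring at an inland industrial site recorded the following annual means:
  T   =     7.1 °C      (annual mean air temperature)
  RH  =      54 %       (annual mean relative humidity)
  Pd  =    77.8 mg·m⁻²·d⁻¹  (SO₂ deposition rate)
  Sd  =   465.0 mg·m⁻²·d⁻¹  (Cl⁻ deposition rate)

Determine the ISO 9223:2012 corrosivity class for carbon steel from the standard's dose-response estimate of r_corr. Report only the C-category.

C4

carbon steel: T≤10 °C ⇒ hinge +0.150·(7.1−10) = -0.4350
  sulphur-dioxide contribution → 32.46 μm/a
  chloride contribution → 36.28 μm/a
  total first-year rate 68.74 μm/a
68.7 μm/a falls in (50, 80] for carbon steel → category C4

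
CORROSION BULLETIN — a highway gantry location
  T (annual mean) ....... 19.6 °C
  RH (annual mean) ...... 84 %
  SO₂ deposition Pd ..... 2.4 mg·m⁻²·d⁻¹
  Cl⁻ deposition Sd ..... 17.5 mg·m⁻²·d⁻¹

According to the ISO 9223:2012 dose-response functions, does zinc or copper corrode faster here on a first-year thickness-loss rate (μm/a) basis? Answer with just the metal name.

copper

zinc: f(T) = -0.071·(T−10) [T>10 °C] = -0.6816
  sulphur-dioxide contribution → 0.4571 μm/a
  chloride contribution → 0.9267 μm/a
  ⇒ r_corr(zinc) = 1.384 μm/a
copper: T>10 °C ⇒ hinge -0.080·(19.6−10) = -0.7680
  sulphur-dioxide contribution → 0.4385 μm/a
  chloride contribution → 1.193 μm/a
  total first-year rate 1.632 μm/a
Ordering by μm/a: copper (1.63) > zinc (1.38)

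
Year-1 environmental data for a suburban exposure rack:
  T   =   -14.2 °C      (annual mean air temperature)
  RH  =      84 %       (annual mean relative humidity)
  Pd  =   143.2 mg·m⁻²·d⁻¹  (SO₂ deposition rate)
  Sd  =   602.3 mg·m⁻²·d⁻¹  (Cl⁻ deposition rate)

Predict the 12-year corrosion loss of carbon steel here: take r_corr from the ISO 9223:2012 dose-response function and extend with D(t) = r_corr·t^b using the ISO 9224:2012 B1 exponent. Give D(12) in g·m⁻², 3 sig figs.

D(12) = 1.50e+03 g·m⁻²

carbon steel: temperature factor f = +0.150·(-24.2) = -3.6300
  sulphur-dioxide contribution → 3.328 μm/a
  chloride contribution → 48.9 μm/a
  ⇒ r_corr(carbon steel) = 52.22 μm/a
ISO 9224: D(t) = r_corr · t^b with b = 0.523 (carbon steel, B1)
  D(12) = 52.22 × 12^0.523 = 52.22 × 3.668 = 191.5 μm
  Mass loss = 191.5 μm × 7.85 g/cm³ = 1504 g·m⁻²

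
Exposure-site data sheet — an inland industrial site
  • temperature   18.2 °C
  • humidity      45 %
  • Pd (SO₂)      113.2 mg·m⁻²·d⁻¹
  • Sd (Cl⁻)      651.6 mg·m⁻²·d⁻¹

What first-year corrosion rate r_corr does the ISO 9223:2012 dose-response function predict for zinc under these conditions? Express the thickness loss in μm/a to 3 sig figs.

zinc: temperature factor f = -0.071·(8.2) = -0.5822
  SO₂ term: 0.0129·113.2^0.44·exp(0.046·45-0.5822) = 0.4575
  Sd branch = 0.0175·Sd^0.57·e^(0.008·RH+0.085·T) = 4.734 μm/a
  sum: 0.4575 + 4.734 → r_corr = 5.191 μm/a

r_corr = 5.19 μm/a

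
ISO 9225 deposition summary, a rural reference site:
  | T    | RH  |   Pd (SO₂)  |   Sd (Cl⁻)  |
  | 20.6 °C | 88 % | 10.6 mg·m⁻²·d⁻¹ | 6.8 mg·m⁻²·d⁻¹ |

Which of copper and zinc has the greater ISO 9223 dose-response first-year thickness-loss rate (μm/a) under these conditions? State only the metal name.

copper: T>10 °C ⇒ hinge -0.080·(20.6−10) = -0.8480
  sulphur-dioxide contribution → 0.7541 μm/a
  chloride contribution → 1.121 μm/a
  ⇒ r_corr(copper) = 1.875 μm/a
zinc: f(T) = -0.071·(T−10) [T>10 °C] = -0.7526
  sulphur-dioxide contribution → 0.9838 μm/a
  chloride contribution → 0.6078 μm/a
  total first-year rate 1.592 μm/a
Ordering by μm/a: copper (1.88) > zinc (1.59)

copper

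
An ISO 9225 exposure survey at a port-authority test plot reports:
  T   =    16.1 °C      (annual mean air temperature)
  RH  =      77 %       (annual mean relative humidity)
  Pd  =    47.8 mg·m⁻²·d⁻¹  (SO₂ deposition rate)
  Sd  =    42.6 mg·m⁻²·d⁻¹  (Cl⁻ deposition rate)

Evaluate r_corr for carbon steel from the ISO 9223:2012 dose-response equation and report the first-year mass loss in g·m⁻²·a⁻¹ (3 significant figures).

r_corr = 546 g·m⁻²·a⁻¹

carbon steel: temperature factor f = -0.054·(6.1) = -0.3294
  Pd branch = 1.77·Pd^0.52·e^(0.02·RH+f) = 44.36 μm/a
  Sd branch = 0.102·Sd^0.62·e^(0.033·RH+0.04·T) = 25.24 μm/a
  sum: 44.36 + 25.24 → r_corr = 69.6 μm/a
Convert to mass loss: 69.6 μm/a × 7.85 g/cm³ = 546.4 g·m⁻²·a⁻¹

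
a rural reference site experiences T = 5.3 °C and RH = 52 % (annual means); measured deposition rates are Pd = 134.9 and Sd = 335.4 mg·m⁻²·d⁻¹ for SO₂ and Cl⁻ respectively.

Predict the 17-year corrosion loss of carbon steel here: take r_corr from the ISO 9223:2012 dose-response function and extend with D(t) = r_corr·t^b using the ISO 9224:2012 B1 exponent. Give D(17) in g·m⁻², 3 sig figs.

D(17) = 1.99e+03 g·m⁻²

carbon steel: temperature factor f = +0.150·(-4.7) = -0.7050
  SO₂ term: 1.77·134.9^0.52·exp(0.02·52-0.7050) = 31.7
  Sd branch = 0.102·Sd^0.62·e^(0.033·RH+0.04·T) = 25.81 μm/a
  sum: 31.7 + 25.81 → r_corr = 57.51 μm/a
Power-law: D(17) = r_corr · 17^0.523
  D(17) = 57.51 × 17^0.523 = 57.51 × 4.401 = 253.1 μm
  Mass loss = 253.1 μm × 7.85 g/cm³ = 1987 g·m⁻²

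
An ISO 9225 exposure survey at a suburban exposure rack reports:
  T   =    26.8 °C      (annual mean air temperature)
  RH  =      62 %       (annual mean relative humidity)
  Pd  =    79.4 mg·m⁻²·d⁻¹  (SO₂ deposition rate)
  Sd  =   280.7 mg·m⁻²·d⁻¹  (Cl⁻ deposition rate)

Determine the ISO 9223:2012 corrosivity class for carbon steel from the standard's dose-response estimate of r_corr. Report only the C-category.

C5

carbon steel: T>10 °C ⇒ hinge -0.054·(26.8−10) = -0.9072
  Pd branch = 1.77·Pd^0.52·e^(0.02·RH+f) = 24.01 μm/a
  Sd branch = 0.102·Sd^0.62·e^(0.033·RH+0.04·T) = 75.97 μm/a
  r_corr = 24.01 + 75.97 = 99.98 μm/a
100 μm/a falls in (80, 200] for carbon steel → category C5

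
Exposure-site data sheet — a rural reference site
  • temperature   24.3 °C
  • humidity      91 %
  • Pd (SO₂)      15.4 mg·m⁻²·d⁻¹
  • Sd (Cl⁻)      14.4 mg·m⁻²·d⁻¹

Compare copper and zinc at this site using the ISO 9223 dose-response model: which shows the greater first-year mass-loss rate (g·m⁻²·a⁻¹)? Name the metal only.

copper: temperature factor f = -0.080·(14.3) = -1.1440
  SO₂ term: 0.0053·15.4^0.26·exp(0.059·91-1.1440) = 0.7378
  Sd branch = 0.01025·Sd^0.27·e^(0.036·RH+0.049·T) = 1.834 μm/a
  sum: 0.7378 + 1.834 → r_corr = 2.572 μm/a
  mass loss = 2.572 μm/a × 8.96 g/cm³ = 23.04 g·m⁻²·a⁻¹
zinc: temperature factor f = -0.071·(14.3) = -1.0153
  SO₂ term: 0.0129·15.4^0.44·exp(0.046·91-1.0153) = 1.024
  Sd branch = 0.0175·Sd^0.57·e^(0.008·RH+0.085·T) = 1.308 μm/a
  sum: 1.024 + 1.308 → r_corr = 2.331 μm/a
  mass loss = 2.331 μm/a × 7.14 g/cm³ = 16.65 g·m⁻²·a⁻¹
Ordering by g·m⁻²·a⁻¹: copper (23) > zinc (16.6)

copper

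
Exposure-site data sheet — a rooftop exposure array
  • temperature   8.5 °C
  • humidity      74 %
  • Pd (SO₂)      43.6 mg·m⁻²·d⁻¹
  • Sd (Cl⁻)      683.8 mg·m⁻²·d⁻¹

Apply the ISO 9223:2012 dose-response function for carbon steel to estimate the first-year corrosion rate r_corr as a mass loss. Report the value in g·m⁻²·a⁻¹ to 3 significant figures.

carbon steel: f(T) = +0.150·(T−10) [T≤10 °C] = -0.2250
  SO₂ term: 1.77·43.6^0.52·exp(0.02·74-0.2250) = 44.21
  Sd branch = 0.102·Sd^0.62·e^(0.033·RH+0.04·T) = 94.29 μm/a
  sum: 44.21 + 94.29 → r_corr = 138.5 μm/a
Convert to mass loss: 138.5 μm/a × 7.85 g/cm³ = 1087 g·m⁻²·a⁻¹

r_corr = 1.09e+03 g·m⁻²·a⁻¹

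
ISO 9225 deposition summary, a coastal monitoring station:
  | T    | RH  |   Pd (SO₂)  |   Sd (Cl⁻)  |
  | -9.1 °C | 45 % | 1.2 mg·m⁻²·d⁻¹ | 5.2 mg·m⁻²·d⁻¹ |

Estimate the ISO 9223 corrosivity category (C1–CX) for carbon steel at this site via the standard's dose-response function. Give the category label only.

C1

carbon steel: f(T) = +0.150·(T−10) [T≤10 °C] = -2.8650
  Pd branch = 1.77·Pd^0.52·e^(0.02·RH+f) = 0.2727 μm/a
  Cl⁻ term: 0.102·5.2^0.62·exp(0.033·45+0.04·-9.1) = 0.8697
  r_corr = 0.2727 + 0.8697 = 1.142 μm/a
ISO 9223 Table 2 (carbon steel): 0 < 1.14 ≤ 1.3 μm/a ⇒ C1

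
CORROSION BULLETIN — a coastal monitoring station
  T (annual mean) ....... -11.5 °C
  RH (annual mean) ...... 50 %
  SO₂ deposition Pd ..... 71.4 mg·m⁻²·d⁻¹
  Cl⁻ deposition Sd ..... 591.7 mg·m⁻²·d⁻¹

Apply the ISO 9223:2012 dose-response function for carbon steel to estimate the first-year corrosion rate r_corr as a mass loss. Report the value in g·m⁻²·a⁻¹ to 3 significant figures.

carbon steel: f(T) = +0.150·(T−10) [T≤10 °C] = -3.2250
  sulphur-dioxide contribution → 1.76 μm/a
  chloride contribution → 17.54 μm/a
  ⇒ r_corr(carbon steel) = 19.3 μm/a
Convert to mass loss: 19.3 μm/a × 7.85 g/cm³ = 151.5 g·m⁻²·a⁻¹

r_corr = 152 g·m⁻²·a⁻¹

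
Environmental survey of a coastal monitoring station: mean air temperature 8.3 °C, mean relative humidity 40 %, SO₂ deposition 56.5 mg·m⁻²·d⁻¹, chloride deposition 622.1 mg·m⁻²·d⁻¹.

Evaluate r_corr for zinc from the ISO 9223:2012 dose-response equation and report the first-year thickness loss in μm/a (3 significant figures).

zinc: f(T) = +0.038·(T−10) [T≤10 °C] = -0.0646
  Pd branch = 0.0129·Pd^0.44·e^(0.046·RH+f) = 0.4493 μm/a
  Cl⁻ term: 0.0175·622.1^0.57·exp(0.008·40+0.085·8.3) = 1.909
  r_corr = 0.4493 + 1.909 = 2.359 μm/a

r_corr = 2.36 μm/a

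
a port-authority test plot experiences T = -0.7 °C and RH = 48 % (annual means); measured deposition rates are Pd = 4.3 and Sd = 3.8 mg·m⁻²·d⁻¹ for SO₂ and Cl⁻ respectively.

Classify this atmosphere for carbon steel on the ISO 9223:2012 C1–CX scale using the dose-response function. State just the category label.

C2

carbon steel: temperature factor f = +0.150·(-10.7) = -1.6050
  Pd branch = 1.77·Pd^0.52·e^(0.02·RH+f) = 1.983 μm/a
  Sd branch = 0.102·Sd^0.62·e^(0.033·RH+0.04·T) = 1.106 μm/a
  r_corr = 1.983 + 1.106 = 3.089 μm/a
Category bounds: 1.3…25 μm/a bracket r_corr ⇒ C2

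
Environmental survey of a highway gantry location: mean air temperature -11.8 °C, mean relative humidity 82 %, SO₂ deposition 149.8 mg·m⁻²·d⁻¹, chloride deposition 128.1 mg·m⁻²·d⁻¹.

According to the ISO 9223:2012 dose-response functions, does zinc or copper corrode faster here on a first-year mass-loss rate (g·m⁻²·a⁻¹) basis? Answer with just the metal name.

zinc

zinc: T≤10 °C ⇒ hinge +0.038·(-11.8−10) = -0.8284
  SO₂ term: 0.0129·149.8^0.44·exp(0.046·82-0.8284) = 2.219
  Cl⁻ term: 0.0175·128.1^0.57·exp(0.008·82+0.085·-11.8) = 0.1966
  sum: 2.219 + 0.1966 → r_corr = 2.416 μm/a
  mass loss = 2.416 μm/a × 7.14 g/cm³ = 17.25 g·m⁻²·a⁻¹
copper: T≤10 °C ⇒ hinge +0.126·(-11.8−10) = -2.7468
  SO₂ term: 0.0053·149.8^0.26·exp(0.059·82-2.7468) = 0.1578
  Sd branch = 0.01025·Sd^0.27·e^(0.036·RH+0.049·T) = 0.408 μm/a
  r_corr = 0.1578 + 0.408 = 0.5658 μm/a
  mass loss = 0.5658 μm/a × 8.96 g/cm³ = 5.07 g·m⁻²·a⁻¹
Ordering by g·m⁻²·a⁻¹: zinc (17.2) > copper (5.07)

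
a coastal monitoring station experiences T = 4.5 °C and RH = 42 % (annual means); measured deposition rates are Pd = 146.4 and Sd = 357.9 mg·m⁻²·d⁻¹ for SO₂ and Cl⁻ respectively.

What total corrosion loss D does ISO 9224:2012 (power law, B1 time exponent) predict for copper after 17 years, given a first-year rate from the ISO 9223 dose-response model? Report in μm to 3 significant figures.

D(17) = 2.64 μm

copper: temperature factor f = +0.126·(-5.5) = -0.6930
  sulphur-dioxide contribution → 0.1155 μm/a
  chloride contribution → 0.2836 μm/a
  total first-year rate 0.3991 μm/a
ISO 9224: D(t) = r_corr · t^b with b = 0.667 (copper, B1)
  D(17) = 0.3991 × 17^0.667 = 0.3991 × 6.618 = 2.641 μm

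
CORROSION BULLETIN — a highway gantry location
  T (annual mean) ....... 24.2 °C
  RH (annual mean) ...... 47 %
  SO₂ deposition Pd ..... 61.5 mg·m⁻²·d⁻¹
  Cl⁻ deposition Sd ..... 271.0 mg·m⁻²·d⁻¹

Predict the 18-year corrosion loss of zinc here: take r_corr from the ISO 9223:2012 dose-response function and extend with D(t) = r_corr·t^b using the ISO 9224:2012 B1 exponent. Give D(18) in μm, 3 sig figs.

D(18) = 53.6 μm

zinc: f(T) = -0.071·(T−10) [T>10 °C] = -1.0082
  Pd branch = 0.0129·Pd^0.44·e^(0.046·RH+f) = 0.2505 μm/a
  Sd branch = 0.0175·Sd^0.57·e^(0.008·RH+0.085·T) = 4.858 μm/a
  r_corr = 0.2505 + 4.858 = 5.109 μm/a
Long-term exponent b (ISO 9224 Table 2, B1) = 0.813
  D(18) = 5.109 × 18^0.813 = 5.109 × 10.48 = 53.56 μm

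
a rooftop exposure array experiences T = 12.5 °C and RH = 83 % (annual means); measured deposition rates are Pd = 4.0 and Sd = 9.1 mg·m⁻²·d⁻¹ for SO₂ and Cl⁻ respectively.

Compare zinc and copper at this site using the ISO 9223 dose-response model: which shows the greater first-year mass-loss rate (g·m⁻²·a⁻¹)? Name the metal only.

copper

zinc: f(T) = -0.071·(T−10) [T>10 °C] = -0.1775
  Pd branch = 0.0129·Pd^0.44·e^(0.046·RH+f) = 0.9048 μm/a
  Cl⁻ term: 0.0175·9.1^0.57·exp(0.008·83+0.085·12.5) = 0.3463
  r_corr = 0.9048 + 0.3463 = 1.251 μm/a
  mass loss = 1.251 μm/a × 7.14 g/cm³ = 8.933 g·m⁻²·a⁻¹
copper: temperature factor f = -0.080·(2.5) = -0.2000
  Pd branch = 0.0053·Pd^0.26·e^(0.059·RH+f) = 0.8331 μm/a
  Cl⁻ term: 0.01025·9.1^0.27·exp(0.036·83+0.049·12.5) = 0.6813
  sum: 0.8331 + 0.6813 → r_corr = 1.514 μm/a
  mass loss = 1.514 μm/a × 8.96 g/cm³ = 13.57 g·m⁻²·a⁻¹
Ordering by g·m⁻²·a⁻¹: copper (13.6) > zinc (8.93)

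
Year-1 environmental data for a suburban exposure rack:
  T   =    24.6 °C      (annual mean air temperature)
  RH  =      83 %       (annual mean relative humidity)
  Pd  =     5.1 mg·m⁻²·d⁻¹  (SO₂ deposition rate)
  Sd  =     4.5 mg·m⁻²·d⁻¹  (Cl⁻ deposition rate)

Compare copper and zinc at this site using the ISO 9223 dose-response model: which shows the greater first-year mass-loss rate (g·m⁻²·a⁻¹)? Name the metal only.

copper

copper: f(T) = -0.080·(T−10) [T>10 °C] = -1.1680
  Pd branch = 0.0053·Pd^0.26·e^(0.059·RH+f) = 0.3371 μm/a
  Cl⁻ term: 0.01025·4.5^0.27·exp(0.036·83+0.049·24.6) = 1.019
  r_corr = 0.3371 + 1.019 = 1.356 μm/a
  mass loss = 1.356 μm/a × 8.96 g/cm³ = 12.15 g·m⁻²·a⁻¹
zinc: temperature factor f = -0.071·(14.6) = -1.0366
  Pd branch = 0.0129·Pd^0.44·e^(0.046·RH+f) = 0.4264 μm/a
  Sd branch = 0.0175·Sd^0.57·e^(0.008·RH+0.085·T) = 0.6484 μm/a
  sum: 0.4264 + 0.6484 → r_corr = 1.075 μm/a
  mass loss = 1.075 μm/a × 7.14 g/cm³ = 7.675 g·m⁻²·a⁻¹
Ordering by g·m⁻²·a⁻¹: copper (12.2) > zinc (7.67)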